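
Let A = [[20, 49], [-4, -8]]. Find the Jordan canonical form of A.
J = [[6, 1], [0, 6]]

The characteristic polynomial is det(xI - A) = (x - 6)^2, so the eigenvalues are 6 (algebraic multiplicity 2).

For λ = 6: rank(A - 6I) = 1, rank((A - 6I)^2) = 0. The eigenspace has dimension 2 - 1 = 1, so there is 1 Jordan block; the rank sequence gives block sizes [2].

Assembling the blocks gives the Jordan form J above.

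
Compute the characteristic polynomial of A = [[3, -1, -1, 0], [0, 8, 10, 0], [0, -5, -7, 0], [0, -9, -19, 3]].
χ_A(x) = (x - 3)^3(x + 2)

xI - A = [[x - 3, 1, 1, 0], [0, x - 8, -10, 0], [0, 5, x + 7, 0], [0, 9, 19, x - 3]].

Expanding det(xI - A) along the first row:
det(xI - A) = + (x - 3)·det([[x - 8, -10, 0], [5, x + 7, 0], [9, 19, x - 3]]) - (1)·det([[0, -10, 0], [0, x + 7, 0], [0, 19, x - 3]]) + (1)·det([[0, x - 8, 0], [0, 5, 0], [0, 9, x - 3]]) - (0)·det([[0, x - 8, -10], [0, 5, x + 7], [0, 9, 19]]).

Evaluating gives χ_A(x) = x^4 - 7x^3 + 9x^2 + 27x - 54 = (x - 3)^3(x + 2).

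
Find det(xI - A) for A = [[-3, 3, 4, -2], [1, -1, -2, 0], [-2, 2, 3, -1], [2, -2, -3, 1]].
xI - A = [[x + 3, -3, -4, 2], [-1, x + 1, 2, 0], [2, -2, x - 3, 1], [-2, 2, 3, x - 1]].

Expanding det(xI - A) along the first row:
det(xI - A) = + (x + 3)·det([[x + 1, 2, 0], [-2, x - 3, 1], [2, 3, x - 1]]) - (-3)·det([[-1, 2, 0], [2, x - 3, 1], [-2, 3, x - 1]]) + (-4)·det([[-1, x + 1, 0], [2, -2, 1], [-2, 2, x - 1]]) - (2)·det([[-1, x + 1, 2], [2, -2, x - 3], [-2, 2, 3]]).

Evaluating gives χ_A(x) = x^4.

χ_A(x) = x^4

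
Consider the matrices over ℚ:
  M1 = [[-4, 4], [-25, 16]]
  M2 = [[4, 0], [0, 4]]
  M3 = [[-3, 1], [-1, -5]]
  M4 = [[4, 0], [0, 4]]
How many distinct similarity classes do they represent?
3 classes: {M1}, {M2, M4}, {M3}

Characteristic polynomials: χ_{M1} = (x - 6)^2, χ_{M2} = (x - 4)^2, χ_{M3} = (x + 4)^2, χ_{M4} = (x - 4)^2.

{M1}: invariant factors (x - 6)^2.

{M2, M4}: invariant factors x - 4, x - 4.

{M3}: invariant factors (x + 4)^2.

Matrices are similar if and only if their invariant-factor lists agree; the partition into similarity classes is {M1}, {M2, M4}, {M3}.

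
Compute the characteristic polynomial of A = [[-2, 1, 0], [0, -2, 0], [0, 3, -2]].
xI - A = [[x + 2, -1, 0], [0, x + 2, 0], [0, -3, x + 2]].

Expanding det(xI - A) along the first row:
det(xI - A) = + (x + 2)·det([[x + 2, 0], [-3, x + 2]]) - (-1)·det([[0, 0], [0, x + 2]]) + (0)·det([[0, x + 2], [0, -3]]).

Evaluating gives χ_A(x) = x^3 + 6x^2 + 12x + 8 = (x + 2)^3.

χ_A(x) = (x + 2)^3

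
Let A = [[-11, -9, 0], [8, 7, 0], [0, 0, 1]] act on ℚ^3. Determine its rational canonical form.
R = [[1, 0, 0], [0, 0, 5], [0, 1, -4]]

The invariant factors of A (the non-unit diagonal entries of the Smith normal form of xI - A over ℚ[x]) are x - 1, (x - 1)(x + 5), each dividing the next. The characteristic polynomial is their product, (x - 1)^2(x + 5).

The rational canonical form is the block-diagonal matrix of companion matrices C(f_i):
R = [[1, 0, 0], [0, 0, 5], [0, 1, -4]].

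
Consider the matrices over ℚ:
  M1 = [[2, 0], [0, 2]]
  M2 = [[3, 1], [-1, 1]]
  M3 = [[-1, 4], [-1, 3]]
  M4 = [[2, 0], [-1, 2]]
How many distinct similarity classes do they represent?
3 classes: {M1}, {M2, M4}, {M3}

Characteristic polynomials: χ_{M1} = (x - 2)^2, χ_{M2} = (x - 2)^2, χ_{M3} = (x - 1)^2, χ_{M4} = (x - 2)^2.

{M1}: invariant factors x - 2, x - 2.

{M2, M4}: invariant factors (x - 2)^2.

{M3}: invariant factors (x - 1)^2.

Matrices are similar if and only if their invariant-factor lists agree; the partition into similarity classes is {M1}, {M2, M4}, {M3}.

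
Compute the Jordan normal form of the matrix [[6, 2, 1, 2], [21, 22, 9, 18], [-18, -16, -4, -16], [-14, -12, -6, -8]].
The characteristic polynomial is det(xI - A) = (x - 4)^4, so the eigenvalues are 4 (algebraic multiplicity 4).

For λ = 4: rank(A - 4I) = 2, rank((A - 4I)^2) = 1, rank((A - 4I)^3) = 0. The eigenspace has dimension 4 - 2 = 2, so there are 2 Jordan blocks; the rank sequence gives block sizes [3, 1].

Assembling the blocks gives the Jordan form J above.

J = [[4, 1, 0, 0], [0, 4, 1, 0], [0, 0, 4, 0], [0, 0, 0, 4]]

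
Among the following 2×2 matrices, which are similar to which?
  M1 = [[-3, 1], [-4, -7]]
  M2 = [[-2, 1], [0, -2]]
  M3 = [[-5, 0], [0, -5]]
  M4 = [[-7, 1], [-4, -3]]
3 classes: {M1, M4}, {M2}, {M3}

Characteristic polynomials: χ_{M1} = (x + 5)^2, χ_{M2} = (x + 2)^2, χ_{M3} = (x + 5)^2, χ_{M4} = (x + 5)^2.

{M1, M4}: invariant factors (x + 5)^2.

{M2}: invariant factors (x + 2)^2.

{M3}: invariant factors x + 5, x + 5.

Matrices are similar if and only if their invariant-factor lists agree; the partition into similarity classes is {M1, M4}, {M2}, {M3}.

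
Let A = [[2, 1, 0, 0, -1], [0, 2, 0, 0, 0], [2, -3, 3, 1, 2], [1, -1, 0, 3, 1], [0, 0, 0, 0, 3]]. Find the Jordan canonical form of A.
The characteristic polynomial is det(xI - A) = (x - 3)^3(x - 2)^2, so the eigenvalues are 2 (algebraic multiplicity 2), 3 (algebraic multiplicity 3).

For λ = 2: rank(A - 2I) = 4, rank((A - 2I)^2) = 3. The eigenspace has dimension 5 - 4 = 1, so there is 1 Jordan block; the rank sequence gives block sizes [2].

For λ = 3: rank(A - 3I) = 3, rank((A - 3I)^2) = 2. The eigenspace has dimension 5 - 3 = 2, so there are 2 Jordan blocks; the rank sequence gives block sizes [2, 1].

Assembling the blocks gives the Jordan form J above.

J = [[2, 1, 0, 0, 0], [0, 2, 0, 0, 0], [0, 0, 3, 1, 0], [0, 0, 0, 3, 0], [0, 0, 0, 0, 3]]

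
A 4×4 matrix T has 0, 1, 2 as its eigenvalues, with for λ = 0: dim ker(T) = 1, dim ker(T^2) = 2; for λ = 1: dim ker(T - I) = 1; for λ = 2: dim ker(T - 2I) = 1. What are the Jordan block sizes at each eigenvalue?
Jordan blocks: (0, 2), (1, 1), (2, 1)

λ = 0: successive nullity increments [1, 1] count blocks of size ≥ k; block sizes are [2].
λ = 1: successive nullity increments [1] count blocks of size ≥ k; block sizes are [1].
λ = 2: successive nullity increments [1] count blocks of size ≥ k; block sizes are [1].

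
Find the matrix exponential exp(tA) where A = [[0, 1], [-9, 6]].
A has Jordan form J = [[3, 1], [0, 3]] with A = PJP^{-1}, so e^{tA} = P e^{tJ} P^{-1}.

For a Jordan block J_k(λ), e^{tJ_k(λ)} = e^{λt} · (I + tN + t^2 N^2/2! + ... + t^{k-1} N^{k-1}/(k-1)!) where N is the nilpotent superdiagonal part.

Assembling the blocks and conjugating back gives the entries of e^{tA} as shown above.

e^{tA} = [[(1 - 3*t)*e^{3*t}, t*e^{3*t}], [-9*t*e^{3*t}, (3*t + 1)*e^{3*t}]]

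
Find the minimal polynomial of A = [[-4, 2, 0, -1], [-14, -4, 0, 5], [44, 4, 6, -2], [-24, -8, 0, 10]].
The characteristic polynomial factors as (x - 6)^2(x + 2)^2. The minimal polynomial is ∏(x - λ)^{k_λ} where k_λ is the size of the largest Jordan block at λ.

For λ = -2: rank(A + 2I) = 3, and the largest Jordan block has size 2 (the smallest k with rank((A + 2I)^k) = rank((A + 2I)^(k+1))).
For λ = 6: rank(A - 6I) = 2, and the largest Jordan block has size 1 (the smallest k with rank((A - 6I)^k) = rank((A - 6I)^(k+1))).

So m_A(x) = (x - 6)(x + 2)^2.

m_A(x) = (x - 6)(x + 2)^2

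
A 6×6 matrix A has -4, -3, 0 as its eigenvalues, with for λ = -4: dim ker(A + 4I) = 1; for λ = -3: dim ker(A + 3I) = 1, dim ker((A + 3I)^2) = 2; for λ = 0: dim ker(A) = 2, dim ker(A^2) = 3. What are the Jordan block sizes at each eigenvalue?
Jordan blocks: (-4, 1), (-3, 2), (0, 2), (0, 1)

λ = -4: successive nullity increments [1] count blocks of size ≥ k; block sizes are [1].
λ = -3: successive nullity increments [1, 1] count blocks of size ≥ k; block sizes are [2].
λ = 0: successive nullity increments [2, 1] count blocks of size ≥ k; block sizes are [2, 1].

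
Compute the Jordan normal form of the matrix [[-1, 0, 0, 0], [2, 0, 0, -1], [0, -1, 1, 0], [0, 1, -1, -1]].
J = [[-1, 0, 0, 0], [0, 0, 1, 0], [0, 0, 0, 1], [0, 0, 0, 0]]

The characteristic polynomial is det(xI - A) = x^3(x + 1), so the eigenvalues are -1 (algebraic multiplicity 1), 0 (algebraic multiplicity 3).

For λ = -1: algebraic multiplicity 1 gives one 1×1 block.

For λ = 0: rank(A) = 3, rank(A^2) = 2, rank(A^3) = 1. The eigenspace has dimension 4 - 3 = 1, so there is 1 Jordan block; the rank sequence gives block sizes [3].

Assembling the blocks gives the Jordan form J above.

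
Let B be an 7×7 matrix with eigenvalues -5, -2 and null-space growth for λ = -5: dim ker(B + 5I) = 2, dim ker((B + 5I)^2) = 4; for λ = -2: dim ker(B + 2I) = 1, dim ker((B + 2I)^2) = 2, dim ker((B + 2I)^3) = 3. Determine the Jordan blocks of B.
Jordan blocks: (-5, 2), (-5, 2), (-2, 3)

λ = -5: successive nullity increments [2, 2] count blocks of size ≥ k; block sizes are [2, 2].
λ = -2: successive nullity increments [1, 1, 1] count blocks of size ≥ k; block sizes are [3].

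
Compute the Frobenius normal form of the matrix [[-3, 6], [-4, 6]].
The invariant factors of A (the non-unit diagonal entries of the Smith normal form of xI - A over ℚ[x]) are x^2 - 3x + 6, each dividing the next. The characteristic polynomial is their product, x^2 - 3x + 6.

The rational canonical form is the block-diagonal matrix of companion matrices C(f_i):
R = [[0, -6], [1, 3]].

Note the characteristic polynomial does not split into linear factors over ℚ, so A has no Jordan form over ℚ; the rational canonical form exists over any field.

R = [[0, -6], [1, 3]]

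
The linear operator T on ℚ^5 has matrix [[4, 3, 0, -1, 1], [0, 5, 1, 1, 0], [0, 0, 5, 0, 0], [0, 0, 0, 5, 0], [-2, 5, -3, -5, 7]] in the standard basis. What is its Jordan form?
J = [[5, 1, 0, 0, 0], [0, 5, 1, 0, 0], [0, 0, 5, 0, 0], [0, 0, 0, 5, 0], [0, 0, 0, 0, 6]]

The characteristic polynomial is det(xI - A) = (x - 6)(x - 5)^4, so the eigenvalues are 5 (algebraic multiplicity 4), 6 (algebraic multiplicity 1).

For λ = 5: rank(A - 5I) = 3, rank((A - 5I)^2) = 2, rank((A - 5I)^3) = 1. The eigenspace has dimension 5 - 3 = 2, so there are 2 Jordan blocks; the rank sequence gives block sizes [3, 1].

For λ = 6: algebraic multiplicity 1 gives one 1×1 block.

Assembling the blocks gives the Jordan form J above.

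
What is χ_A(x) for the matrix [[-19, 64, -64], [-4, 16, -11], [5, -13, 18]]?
xI - A = [[x + 19, -64, 64], [4, x - 16, 11], [-5, 13, x - 18]].

Expanding det(xI - A) along the first row:
det(xI - A) = + (x + 19)·det([[x - 16, 11], [13, x - 18]]) - (-64)·det([[4, 11], [-5, x - 18]]) + (64)·det([[4, x - 16], [-5, 13]]).

Evaluating gives χ_A(x) = x^3 - 15x^2 + 75x - 125 = (x - 5)^3.

χ_A(x) = (x - 5)^3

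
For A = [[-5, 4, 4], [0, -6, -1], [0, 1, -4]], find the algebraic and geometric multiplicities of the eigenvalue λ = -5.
algebraic multiplicity 3, geometric multiplicity 2

The characteristic polynomial is (x + 5)^3, so the factor x + 5 appears with exponent 3: the algebraic multiplicity is 3.

rank(A + 5I) = 1, so the eigenspace has dimension 3 - 1 = 2: the geometric multiplicity is 2.

Since 2 < 3, A is not diagonalizable.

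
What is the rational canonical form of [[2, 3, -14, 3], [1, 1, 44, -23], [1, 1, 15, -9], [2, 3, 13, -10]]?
The invariant factors of A (the non-unit diagonal entries of the Smith normal form of xI - A over ℚ[x]) are (x^2 - 4x - 1)^2, each dividing the next. The characteristic polynomial is their product, (x^2 - 4x - 1)^2.

The rational canonical form is the block-diagonal matrix of companion matrices C(f_i):
R = [[0, 0, 0, -1], [1, 0, 0, -8], [0, 1, 0, -14], [0, 0, 1, 8]].

Note the characteristic polynomial does not split into linear factors over ℚ, so A has no Jordan form over ℚ; the rational canonical form exists over any field.

R = [[0, 0, 0, -1], [1, 0, 0, -8], [0, 1, 0, -14], [0, 0, 1, 8]]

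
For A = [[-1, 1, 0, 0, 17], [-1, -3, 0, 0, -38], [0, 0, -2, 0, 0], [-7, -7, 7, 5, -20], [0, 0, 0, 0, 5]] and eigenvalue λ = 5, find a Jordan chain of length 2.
v_1 = [[2, -5, 0, -2, 1]]^T, v_2 = [[0, 0, 0, 1, 0]]^T

We seek v_1 ∈ ker((A - 5I)^2) \ ker(A - 5I), then set v_{i+1} = (A - 5I) v_i.

One such chain is v_1 = [[2, -5, 0, -2, 1]]^T, v_2 = [[0, 0, 0, 1, 0]]^T. Check: (A - 5I) v_2 = [[0, 0, 0, 0, 0]]^T = 0.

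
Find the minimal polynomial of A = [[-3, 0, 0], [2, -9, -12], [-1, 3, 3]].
The characteristic polynomial factors as (x + 3)^3. The minimal polynomial is ∏(x - λ)^{k_λ} where k_λ is the size of the largest Jordan block at λ.

For λ = -3: rank(A + 3I) = 1, and the largest Jordan block has size 2 (the smallest k with rank((A + 3I)^k) = rank((A + 3I)^(k+1))).

So m_A(x) = (x + 3)^2.

m_A(x) = (x + 3)^2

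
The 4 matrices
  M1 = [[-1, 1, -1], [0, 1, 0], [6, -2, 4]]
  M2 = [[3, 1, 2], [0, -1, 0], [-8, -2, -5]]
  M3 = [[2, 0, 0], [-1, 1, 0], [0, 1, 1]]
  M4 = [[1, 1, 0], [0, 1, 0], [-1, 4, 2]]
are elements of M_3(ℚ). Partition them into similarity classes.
Characteristic polynomials: χ_{M1} = (x - 2)(x - 1)^2, χ_{M2} = (x + 1)^3, χ_{M3} = (x - 2)(x - 1)^2, χ_{M4} = (x - 2)(x - 1)^2.

{M1, M3, M4}: invariant factors (x - 2)(x - 1)^2.

{M2}: invariant factors x + 1, (x + 1)^2.

Matrices are similar if and only if their invariant-factor lists agree; the partition into similarity classes is {M1, M3, M4}, {M2}.

2 classes: {M1, M3, M4}, {M2}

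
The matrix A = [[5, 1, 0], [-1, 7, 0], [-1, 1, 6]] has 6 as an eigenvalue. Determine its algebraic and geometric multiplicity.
The characteristic polynomial is (x - 6)^3, so the factor x - 6 appears with exponent 3: the algebraic multiplicity is 3.

rank(A - 6I) = 1, so the eigenspace has dimension 3 - 1 = 2: the geometric multiplicity is 2.

Since 2 < 3, A is not diagonalizable.

algebraic multiplicity 3, geometric multiplicity 2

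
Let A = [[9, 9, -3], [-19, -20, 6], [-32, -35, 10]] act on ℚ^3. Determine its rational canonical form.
The invariant factors of A (the non-unit diagonal entries of the Smith normal form of xI - A over ℚ[x]) are (x - 1)^2(x + 3), each dividing the next. The characteristic polynomial is their product, (x - 1)^2(x + 3).

The rational canonical form is the block-diagonal matrix of companion matrices C(f_i):
R = [[0, 0, -3], [1, 0, 5], [0, 1, -1]].

R = [[0, 0, -3], [1, 0, 5], [0, 1, -1]]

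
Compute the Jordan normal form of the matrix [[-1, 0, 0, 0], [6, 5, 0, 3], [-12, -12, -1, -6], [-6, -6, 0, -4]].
J = [[-1, 0, 0, 0], [0, -1, 0, 0], [0, 0, -1, 0], [0, 0, 0, 2]]

The characteristic polynomial is det(xI - A) = (x - 2)(x + 1)^3, so the eigenvalues are -1 (algebraic multiplicity 3), 2 (algebraic multiplicity 1).

For λ = -1: rank(A + I) = 1. The eigenspace has dimension 4 - 1 = 3, so there are 3 Jordan blocks; the rank sequence gives block sizes [1, 1, 1].

For λ = 2: algebraic multiplicity 1 gives one 1×1 block.

Assembling the blocks gives the Jordan form J above.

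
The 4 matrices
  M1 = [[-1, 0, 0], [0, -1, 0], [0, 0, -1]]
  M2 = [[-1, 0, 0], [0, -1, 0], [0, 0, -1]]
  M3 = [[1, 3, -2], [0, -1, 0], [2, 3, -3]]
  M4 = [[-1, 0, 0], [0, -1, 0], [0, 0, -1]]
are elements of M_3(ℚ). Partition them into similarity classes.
2 classes: {M1, M2, M4}, {M3}

Characteristic polynomials: χ_{M1} = (x + 1)^3, χ_{M2} = (x + 1)^3, χ_{M3} = (x + 1)^3, χ_{M4} = (x + 1)^3.

{M1, M2, M4}: invariant factors x + 1, x + 1, x + 1.

{M3}: invariant factors x + 1, (x + 1)^2.

Matrices are similar if and only if their invariant-factor lists agree; the partition into similarity classes is {M1, M2, M4}, {M3}.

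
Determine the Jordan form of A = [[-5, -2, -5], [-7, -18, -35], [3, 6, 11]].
The characteristic polynomial is det(xI - A) = (x + 4)^3, so the eigenvalues are -4 (algebraic multiplicity 3).

For λ = -4: rank(A + 4I) = 1, rank((A + 4I)^2) = 0. The eigenspace has dimension 3 - 1 = 2, so there are 2 Jordan blocks; the rank sequence gives block sizes [2, 1].

Assembling the blocks gives the Jordan form J above.

J = [[-4, 1, 0], [0, -4, 0], [0, 0, -4]]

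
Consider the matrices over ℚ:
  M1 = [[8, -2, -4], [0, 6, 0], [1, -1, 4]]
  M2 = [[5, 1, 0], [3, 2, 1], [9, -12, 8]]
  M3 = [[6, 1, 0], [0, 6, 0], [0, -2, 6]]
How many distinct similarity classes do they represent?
2 classes: {M1, M3}, {M2}

Characteristic polynomials: χ_{M1} = (x - 6)^3, χ_{M2} = (x - 5)^3, χ_{M3} = (x - 6)^3.

{M1, M3}: invariant factors x - 6, (x - 6)^2.

{M2}: invariant factors (x - 5)^3.

Matrices are similar if and only if their invariant-factor lists agree; the partition into similarity classes is {M1, M3}, {M2}.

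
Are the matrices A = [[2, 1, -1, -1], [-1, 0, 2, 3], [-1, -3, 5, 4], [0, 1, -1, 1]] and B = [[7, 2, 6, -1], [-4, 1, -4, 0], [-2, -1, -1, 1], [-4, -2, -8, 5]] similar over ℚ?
No.

trace(A) = 8 but trace(B) = 12. The trace is a similarity invariant, so A and B are not similar.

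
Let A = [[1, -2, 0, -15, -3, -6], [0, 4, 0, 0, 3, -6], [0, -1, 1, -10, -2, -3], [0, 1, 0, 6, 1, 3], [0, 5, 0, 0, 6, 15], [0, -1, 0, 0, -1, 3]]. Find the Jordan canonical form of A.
J = [[1, 1, 0, 0, 0, 0], [0, 1, 0, 0, 0, 0], [0, 0, 1, 0, 0, 0], [0, 0, 0, 6, 1, 0], [0, 0, 0, 0, 6, 0], [0, 0, 0, 0, 0, 6]]

The characteristic polynomial is det(xI - A) = (x - 6)^3(x - 1)^3, so the eigenvalues are 1 (algebraic multiplicity 3), 6 (algebraic multiplicity 3).

For λ = 1: rank(A - I) = 4, rank((A - I)^2) = 3. The eigenspace has dimension 6 - 4 = 2, so there are 2 Jordan blocks; the rank sequence gives block sizes [2, 1].

For λ = 6: rank(A - 6I) = 4, rank((A - 6I)^2) = 3. The eigenspace has dimension 6 - 4 = 2, so there are 2 Jordan blocks; the rank sequence gives block sizes [2, 1].

Assembling the blocks gives the Jordan form J above.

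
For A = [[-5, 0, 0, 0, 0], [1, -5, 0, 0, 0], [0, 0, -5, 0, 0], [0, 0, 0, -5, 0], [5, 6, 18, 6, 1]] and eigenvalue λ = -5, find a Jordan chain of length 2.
v_1 = [[1, -2, 0, -1, 2]]^T, v_2 = [[0, 1, 0, 0, -1]]^T

We seek v_1 ∈ ker((A + 5I)^2) \ ker(A + 5I), then set v_{i+1} = (A + 5I) v_i.

One such chain is v_1 = [[1, -2, 0, -1, 2]]^T, v_2 = [[0, 1, 0, 0, -1]]^T. Check: (A + 5I) v_2 = [[0, 0, 0, 0, 0]]^T = 0.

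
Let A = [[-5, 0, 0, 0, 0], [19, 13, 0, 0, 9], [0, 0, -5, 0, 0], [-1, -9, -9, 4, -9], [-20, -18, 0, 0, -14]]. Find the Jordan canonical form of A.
J = [[-5, 1, 0, 0, 0], [0, -5, 0, 0, 0], [0, 0, -5, 0, 0], [0, 0, 0, 4, 0], [0, 0, 0, 0, 4]]

The characteristic polynomial is det(xI - A) = (x - 4)^2(x + 5)^3, so the eigenvalues are -5 (algebraic multiplicity 3), 4 (algebraic multiplicity 2).

For λ = -5: rank(A + 5I) = 3, rank((A + 5I)^2) = 2. The eigenspace has dimension 5 - 3 = 2, so there are 2 Jordan blocks; the rank sequence gives block sizes [2, 1].

For λ = 4: rank(A - 4I) = 3. The eigenspace has dimension 5 - 3 = 2, so there are 2 Jordan blocks; the rank sequence gives block sizes [1, 1].

Assembling the blocks gives the Jordan form J above.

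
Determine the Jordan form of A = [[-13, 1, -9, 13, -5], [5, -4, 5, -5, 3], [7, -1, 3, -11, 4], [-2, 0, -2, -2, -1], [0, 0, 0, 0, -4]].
J = [[-4, 1, 0, 0, 0], [0, -4, 1, 0, 0], [0, 0, -4, 0, 0], [0, 0, 0, -4, 1], [0, 0, 0, 0, -4]]

The characteristic polynomial is det(xI - A) = (x + 4)^5, so the eigenvalues are -4 (algebraic multiplicity 5).

For λ = -4: rank(A + 4I) = 3, rank((A + 4I)^2) = 1, rank((A + 4I)^3) = 0. The eigenspace has dimension 5 - 3 = 2, so there are 2 Jordan blocks; the rank sequence gives block sizes [3, 2].

Assembling the blocks gives the Jordan form J above.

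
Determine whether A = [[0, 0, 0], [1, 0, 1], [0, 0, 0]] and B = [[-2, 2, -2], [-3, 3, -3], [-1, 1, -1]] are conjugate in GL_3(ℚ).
Two matrices over a field are similar if and only if they have the same invariant factors.

Both A and B have characteristic polynomial x^3 and minimal polynomial x^2. Computing further, both have invariant factors x, x^2. Hence A and B are similar.

Yes.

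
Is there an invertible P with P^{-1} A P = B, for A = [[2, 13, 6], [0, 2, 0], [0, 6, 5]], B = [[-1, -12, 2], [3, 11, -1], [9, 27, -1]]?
Yes.

Two matrices over a field are similar if and only if they have the same invariant factors.

Both A and B have characteristic polynomial (x - 5)(x - 2)^2 and minimal polynomial (x - 5)(x - 2)^2. Computing further, both have invariant factors (x - 5)(x - 2)^2. Hence A and B are similar.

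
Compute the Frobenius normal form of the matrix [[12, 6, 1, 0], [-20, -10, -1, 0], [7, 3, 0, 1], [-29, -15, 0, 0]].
The invariant factors of A (the non-unit diagonal entries of the Smith normal form of xI - A over ℚ[x]) are (x - 2)(x^3 - 4x + 2), each dividing the next. The characteristic polynomial is their product, (x - 2)(x^3 - 4x + 2).

The rational canonical form is the block-diagonal matrix of companion matrices C(f_i):
R = [[0, 0, 0, 4], [1, 0, 0, -10], [0, 1, 0, 4], [0, 0, 1, 2]].

Note the characteristic polynomial does not split into linear factors over ℚ, so A has no Jordan form over ℚ; the rational canonical form exists over any field.

R = [[0, 0, 0, 4], [1, 0, 0, -10], [0, 1, 0, 4], [0, 0, 1, 2]]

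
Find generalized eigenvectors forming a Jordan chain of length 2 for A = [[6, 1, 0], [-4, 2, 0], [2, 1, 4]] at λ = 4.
v_1 = [[-1, 1, 0]]^T, v_2 = [[-1, 2, -1]]^T

We seek v_1 ∈ ker((A - 4I)^2) \ ker(A - 4I), then set v_{i+1} = (A - 4I) v_i.

One such chain is v_1 = [[-1, 1, 0]]^T, v_2 = [[-1, 2, -1]]^T. Check: (A - 4I) v_2 = [[0, 0, 0]]^T = 0.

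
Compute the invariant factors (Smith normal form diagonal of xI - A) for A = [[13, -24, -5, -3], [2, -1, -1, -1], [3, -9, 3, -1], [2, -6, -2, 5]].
The Jordan structure of A has elementary divisors (x - 5)^3, (x - 5). Arranging the block sizes at each eigenvalue in decreasing order and taking row products gives the invariant factors.

Invariant factors (smallest first, each dividing the next): x - 5, (x - 5)^3.

Check: the last factor (x - 5)^3 is the minimal polynomial, and the product (x - 5)^4 is the characteristic polynomial.

x - 5, (x - 5)^3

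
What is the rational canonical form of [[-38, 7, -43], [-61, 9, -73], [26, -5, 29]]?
R = [[0, 0, -4], [1, 0, 3], [0, 1, 0]]

The invariant factors of A (the non-unit diagonal entries of the Smith normal form of xI - A over ℚ[x]) are x^3 - 3x + 4, each dividing the next. The characteristic polynomial is their product, x^3 - 3x + 4.

The rational canonical form is the block-diagonal matrix of companion matrices C(f_i):
R = [[0, 0, -4], [1, 0, 3], [0, 1, 0]].

Note the characteristic polynomial does not split into linear factors over ℚ, so A has no Jordan form over ℚ; the rational canonical form exists over any field.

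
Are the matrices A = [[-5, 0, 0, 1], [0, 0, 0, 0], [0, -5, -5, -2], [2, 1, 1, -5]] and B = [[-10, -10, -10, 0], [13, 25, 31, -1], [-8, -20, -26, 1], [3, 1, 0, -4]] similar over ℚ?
Yes.

Two matrices over a field are similar if and only if they have the same invariant factors.

Both A and B have characteristic polynomial x(x + 5)^3 and minimal polynomial x(x + 5)^3. Computing further, both have invariant factors x(x + 5)^3. Hence A and B are similar.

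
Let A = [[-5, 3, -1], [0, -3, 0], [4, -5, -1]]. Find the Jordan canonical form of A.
J = [[-3, 1, 0], [0, -3, 1], [0, 0, -3]]

The characteristic polynomial is det(xI - A) = (x + 3)^3, so the eigenvalues are -3 (algebraic multiplicity 3).

For λ = -3: rank(A + 3I) = 2, rank((A + 3I)^2) = 1, rank((A + 3I)^3) = 0. The eigenspace has dimension 3 - 2 = 1, so there is 1 Jordan block; the rank sequence gives block sizes [3].

Assembling the blocks gives the Jordan form J above.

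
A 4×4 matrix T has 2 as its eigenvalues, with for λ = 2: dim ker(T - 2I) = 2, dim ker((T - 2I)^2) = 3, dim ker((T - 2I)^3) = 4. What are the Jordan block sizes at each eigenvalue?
Jordan blocks: (2, 3), (2, 1)

λ = 2: successive nullity increments [2, 1, 1] count blocks of size ≥ k; block sizes are [3, 1].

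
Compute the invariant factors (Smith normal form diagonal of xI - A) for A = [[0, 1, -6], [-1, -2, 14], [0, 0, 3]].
The Jordan structure of A has elementary divisors (x + 1)^2, (x - 3). Arranging the block sizes at each eigenvalue in decreasing order and taking row products gives the invariant factors.

Invariant factors (smallest first, each dividing the next): (x - 3)(x + 1)^2.

Check: the last factor (x - 3)(x + 1)^2 is the minimal polynomial, and the product (x - 3)(x + 1)^2 is the characteristic polynomial.

(x - 3)(x + 1)^2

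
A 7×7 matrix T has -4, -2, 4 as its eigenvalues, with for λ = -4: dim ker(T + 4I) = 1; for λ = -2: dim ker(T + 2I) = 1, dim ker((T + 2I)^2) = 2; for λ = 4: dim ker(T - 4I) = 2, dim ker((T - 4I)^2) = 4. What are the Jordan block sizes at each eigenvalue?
Jordan blocks: (-4, 1), (-2, 2), (4, 2), (4, 2)

λ = -4: successive nullity increments [1] count blocks of size ≥ k; block sizes are [1].
λ = -2: successive nullity increments [1, 1] count blocks of size ≥ k; block sizes are [2].
λ = 4: successive nullity increments [2, 2] count blocks of size ≥ k; block sizes are [2, 2].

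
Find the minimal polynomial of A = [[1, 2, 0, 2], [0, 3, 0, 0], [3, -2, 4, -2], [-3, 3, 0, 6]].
m_A(x) = (x - 4)(x - 3)

The characteristic polynomial factors as (x - 4)^2(x - 3)^2. The minimal polynomial is ∏(x - λ)^{k_λ} where k_λ is the size of the largest Jordan block at λ.

For λ = 3: rank(A - 3I) = 2, and the largest Jordan block has size 1 (the smallest k with rank((A - 3I)^k) = rank((A - 3I)^(k+1))).
For λ = 4: rank(A - 4I) = 2, and the largest Jordan block has size 1 (the smallest k with rank((A - 4I)^k) = rank((A - 4I)^(k+1))).

So m_A(x) = (x - 4)(x - 3).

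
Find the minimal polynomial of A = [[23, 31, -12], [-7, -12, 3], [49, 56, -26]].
The characteristic polynomial factors as (x + 5)^3. The minimal polynomial is ∏(x - λ)^{k_λ} where k_λ is the size of the largest Jordan block at λ.

For λ = -5: rank(A + 5I) = 2, and the largest Jordan block has size 3 (the smallest k with rank((A + 5I)^k) = rank((A + 5I)^(k+1))).

So m_A(x) = (x + 5)^3.

m_A(x) = (x + 5)^3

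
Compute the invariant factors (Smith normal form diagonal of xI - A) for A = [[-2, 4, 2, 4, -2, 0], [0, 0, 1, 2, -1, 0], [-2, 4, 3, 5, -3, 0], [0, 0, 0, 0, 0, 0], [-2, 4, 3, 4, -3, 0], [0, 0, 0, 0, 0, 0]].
The Jordan structure of A has elementary divisors (x + 2), x^3, x, x. Arranging the block sizes at each eigenvalue in decreasing order and taking row products gives the invariant factors.

Invariant factors (smallest first, each dividing the next): x, x, x^3(x + 2).

Check: the last factor x^3(x + 2) is the minimal polynomial, and the product x^5(x + 2) is the characteristic polynomial.

x, x, x^3(x + 2)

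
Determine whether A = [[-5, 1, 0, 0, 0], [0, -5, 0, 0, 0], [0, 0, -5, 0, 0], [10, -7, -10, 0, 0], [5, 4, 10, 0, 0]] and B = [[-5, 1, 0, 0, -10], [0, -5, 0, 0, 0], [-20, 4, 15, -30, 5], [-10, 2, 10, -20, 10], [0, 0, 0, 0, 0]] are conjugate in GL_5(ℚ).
Two matrices over a field are similar if and only if they have the same invariant factors.

Both A and B have characteristic polynomial x^2(x + 5)^3 and minimal polynomial x(x + 5)^2. Computing further, both have invariant factors x(x + 5), x(x + 5)^2. Hence A and B are similar.

Yes.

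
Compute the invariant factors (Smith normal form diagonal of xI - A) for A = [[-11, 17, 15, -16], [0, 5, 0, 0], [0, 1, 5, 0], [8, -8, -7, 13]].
(x - 5)^3(x + 3)

The Jordan structure of A has elementary divisors (x + 3), (x - 5)^3. Arranging the block sizes at each eigenvalue in decreasing order and taking row products gives the invariant factors.

Invariant factors (smallest first, each dividing the next): (x - 5)^3(x + 3).

Check: the last factor (x - 5)^3(x + 3) is the minimal polynomial, and the product (x - 5)^3(x + 3) is the characteristic polynomial.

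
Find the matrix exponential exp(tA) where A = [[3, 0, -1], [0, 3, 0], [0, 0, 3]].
A has Jordan form J = [[3, 1, 0], [0, 3, 0], [0, 0, 3]] with A = PJP^{-1}, so e^{tA} = P e^{tJ} P^{-1}.

For a Jordan block J_k(λ), e^{tJ_k(λ)} = e^{λt} · (I + tN + t^2 N^2/2! + ... + t^{k-1} N^{k-1}/(k-1)!) where N is the nilpotent superdiagonal part.

Assembling the blocks and conjugating back gives the entries of e^{tA} as shown above.

e^{tA} = [[e^{3*t}, 0, -t*e^{3*t}], [0, e^{3*t}, 0], [0, 0, e^{3*t}]]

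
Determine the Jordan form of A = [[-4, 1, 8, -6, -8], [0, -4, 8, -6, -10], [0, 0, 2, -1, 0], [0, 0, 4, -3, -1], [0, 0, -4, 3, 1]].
The characteristic polynomial is det(xI - A) = x^3(x + 4)^2, so the eigenvalues are -4 (algebraic multiplicity 2), 0 (algebraic multiplicity 3).

For λ = -4: rank(A + 4I) = 4, rank((A + 4I)^2) = 3. The eigenspace has dimension 5 - 4 = 1, so there is 1 Jordan block; the rank sequence gives block sizes [2].

For λ = 0: rank(A) = 4, rank(A^2) = 3, rank(A^3) = 2. The eigenspace has dimension 5 - 4 = 1, so there is 1 Jordan block; the rank sequence gives block sizes [3].

Assembling the blocks gives the Jordan form J above.

J = [[-4, 1, 0, 0, 0], [0, -4, 0, 0, 0], [0, 0, 0, 1, 0], [0, 0, 0, 0, 1], [0, 0, 0, 0, 0]]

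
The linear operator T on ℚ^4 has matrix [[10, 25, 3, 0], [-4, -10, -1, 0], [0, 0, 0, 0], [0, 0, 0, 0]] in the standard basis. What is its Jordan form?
J = [[0, 1, 0, 0], [0, 0, 1, 0], [0, 0, 0, 0], [0, 0, 0, 0]]

The characteristic polynomial is det(xI - A) = x^4, so the eigenvalues are 0 (algebraic multiplicity 4).

For λ = 0: rank(A) = 2, rank(A^2) = 1, rank(A^3) = 0. The eigenspace has dimension 4 - 2 = 2, so there are 2 Jordan blocks; the rank sequence gives block sizes [3, 1].

Assembling the blocks gives the Jordan form J above.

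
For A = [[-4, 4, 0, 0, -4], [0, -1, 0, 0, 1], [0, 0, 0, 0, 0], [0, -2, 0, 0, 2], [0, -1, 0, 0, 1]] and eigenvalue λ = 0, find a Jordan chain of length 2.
We seek v_1 ∈ ker(A^2) \ ker(A), then set v_{i+1} = A v_i.

One such chain is v_1 = [[-1, 0, 0, 0, 1]]^T, v_2 = [[0, 1, 0, 2, 1]]^T. Check: A v_2 = [[0, 0, 0, 0, 0]]^T = 0.

v_1 = [[-1, 0, 0, 0, 1]]^T, v_2 = [[0, 1, 0, 2, 1]]^T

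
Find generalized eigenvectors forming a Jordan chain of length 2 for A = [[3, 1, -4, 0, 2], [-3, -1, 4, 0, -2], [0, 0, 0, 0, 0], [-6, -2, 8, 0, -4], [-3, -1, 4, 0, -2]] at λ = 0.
v_1 = [[0, 1, 0, 1, 0]]^T, v_2 = [[1, -1, 0, -2, -1]]^T

We seek v_1 ∈ ker(A^2) \ ker(A), then set v_{i+1} = A v_i.

One such chain is v_1 = [[0, 1, 0, 1, 0]]^T, v_2 = [[1, -1, 0, -2, -1]]^T. Check: A v_2 = [[0, 0, 0, 0, 0]]^T = 0.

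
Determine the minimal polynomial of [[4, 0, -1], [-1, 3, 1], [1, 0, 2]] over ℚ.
m_A(x) = (x - 3)^2

The characteristic polynomial factors as (x - 3)^3. The minimal polynomial is ∏(x - λ)^{k_λ} where k_λ is the size of the largest Jordan block at λ.

For λ = 3: rank(A - 3I) = 1, and the largest Jordan block has size 2 (the smallest k with rank((A - 3I)^k) = rank((A - 3I)^(k+1))).

So m_A(x) = (x - 3)^2.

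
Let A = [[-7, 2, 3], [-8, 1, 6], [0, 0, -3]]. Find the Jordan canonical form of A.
J = [[-3, 1, 0], [0, -3, 0], [0, 0, -3]]

The characteristic polynomial is det(xI - A) = (x + 3)^3, so the eigenvalues are -3 (algebraic multiplicity 3).

For λ = -3: rank(A + 3I) = 1, rank((A + 3I)^2) = 0. The eigenspace has dimension 3 - 1 = 2, so there are 2 Jordan blocks; the rank sequence gives block sizes [2, 1].

Assembling the blocks gives the Jordan form J above.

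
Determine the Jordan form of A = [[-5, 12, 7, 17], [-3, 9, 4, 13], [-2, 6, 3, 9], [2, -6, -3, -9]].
J = [[-1, 1, 0, 0], [0, -1, 0, 0], [0, 0, 0, 1], [0, 0, 0, 0]]

The characteristic polynomial is det(xI - A) = x^2(x + 1)^2, so the eigenvalues are -1 (algebraic multiplicity 2), 0 (algebraic multiplicity 2).

For λ = -1: rank(A + I) = 3, rank((A + I)^2) = 2. The eigenspace has dimension 4 - 3 = 1, so there is 1 Jordan block; the rank sequence gives block sizes [2].

For λ = 0: rank(A) = 3, rank(A^2) = 2. The eigenspace has dimension 4 - 3 = 1, so there is 1 Jordan block; the rank sequence gives block sizes [2].

Assembling the blocks gives the Jordan form J above.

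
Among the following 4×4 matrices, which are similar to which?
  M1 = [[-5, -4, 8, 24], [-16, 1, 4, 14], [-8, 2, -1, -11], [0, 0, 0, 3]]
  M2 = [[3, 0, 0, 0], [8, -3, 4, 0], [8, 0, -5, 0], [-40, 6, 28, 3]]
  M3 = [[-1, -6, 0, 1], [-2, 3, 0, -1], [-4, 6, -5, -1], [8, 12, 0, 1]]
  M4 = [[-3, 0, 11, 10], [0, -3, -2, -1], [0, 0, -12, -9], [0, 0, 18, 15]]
3 classes: {M1, M3}, {M2}, {M4}

Characteristic polynomials: χ_{M1} = (x - 3)^2(x + 3)(x + 5), χ_{M2} = (x - 3)^2(x + 3)(x + 5), χ_{M3} = (x - 3)^2(x + 3)(x + 5), χ_{M4} = (x - 6)(x + 3)^3.

{M1, M3}: invariant factors (x - 3)^2(x + 3)(x + 5).

{M2}: invariant factors x - 3, (x - 3)(x + 3)(x + 5).

{M4}: invariant factors x + 3, (x - 6)(x + 3)^2.

Matrices are similar if and only if their invariant-factor lists agree; the partition into similarity classes is {M1, M3}, {M2}, {M4}.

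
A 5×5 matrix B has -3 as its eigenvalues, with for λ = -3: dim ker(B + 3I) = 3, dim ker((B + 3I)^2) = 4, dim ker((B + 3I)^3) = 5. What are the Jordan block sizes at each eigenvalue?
λ = -3: successive nullity increments [3, 1, 1] count blocks of size ≥ k; block sizes are [3, 1, 1].

Jordan blocks: (-3, 3), (-3, 1), (-3, 1)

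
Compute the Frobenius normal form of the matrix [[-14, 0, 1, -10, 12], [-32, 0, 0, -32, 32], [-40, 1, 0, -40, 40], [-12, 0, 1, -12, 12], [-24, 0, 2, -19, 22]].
R = [[-2, 0, 0, 0, 0], [0, 0, 0, 0, 32], [0, 1, 0, 0, 40], [0, 0, 1, 0, 12], [0, 0, 0, 1, -2]]

The invariant factors of A (the non-unit diagonal entries of the Smith normal form of xI - A over ℚ[x]) are x + 2, (x - 4)(x + 2)^3, each dividing the next. The characteristic polynomial is their product, (x - 4)(x + 2)^4.

The rational canonical form is the block-diagonal matrix of companion matrices C(f_i):
R = [[-2, 0, 0, 0, 0], [0, 0, 0, 0, 32], [0, 1, 0, 0, 40], [0, 0, 1, 0, 12], [0, 0, 0, 1, -2]].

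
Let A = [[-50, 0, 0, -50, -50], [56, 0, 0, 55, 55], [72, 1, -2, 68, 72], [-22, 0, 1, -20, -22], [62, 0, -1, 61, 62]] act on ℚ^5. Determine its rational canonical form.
R = [[0, 0, 0, 0, -50], [1, 0, 0, 0, 55], [0, 1, 0, 0, 28], [0, 0, 1, 0, -22], [0, 0, 0, 1, -10]]

The invariant factors of A (the non-unit diagonal entries of the Smith normal form of xI - A over ℚ[x]) are (x - 1)^2(x + 2)(x + 5)^2, each dividing the next. The characteristic polynomial is their product, (x - 1)^2(x + 2)(x + 5)^2.

The rational canonical form is the block-diagonal matrix of companion matrices C(f_i):
R = [[0, 0, 0, 0, -50], [1, 0, 0, 0, 55], [0, 1, 0, 0, 28], [0, 0, 1, 0, -22], [0, 0, 0, 1, -10]].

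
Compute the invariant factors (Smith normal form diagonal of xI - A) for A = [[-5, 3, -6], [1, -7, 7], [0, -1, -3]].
(x + 5)^3

The Jordan structure of A has elementary divisors (x + 5)^3. Arranging the block sizes at each eigenvalue in decreasing order and taking row products gives the invariant factors.

Invariant factors (smallest first, each dividing the next): (x + 5)^3.

Check: the last factor (x + 5)^3 is the minimal polynomial, and the product (x + 5)^3 is the characteristic polynomial.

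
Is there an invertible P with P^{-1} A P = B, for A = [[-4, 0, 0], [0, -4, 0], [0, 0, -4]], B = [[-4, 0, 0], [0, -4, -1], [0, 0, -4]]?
No.

Both have characteristic polynomial (x + 4)^3, but the minimal polynomial of A is x + 4 while the minimal polynomial of B is (x + 4)^2. The minimal polynomial is a similarity invariant, so A and B are not similar.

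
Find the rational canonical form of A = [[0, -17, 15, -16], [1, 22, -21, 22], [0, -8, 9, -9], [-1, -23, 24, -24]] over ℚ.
The invariant factors of A (the non-unit diagonal entries of the Smith normal form of xI - A over ℚ[x]) are (x - 6)(x - 1)(x^2 + 3), each dividing the next. The characteristic polynomial is their product, (x - 6)(x - 1)(x^2 + 3).

The rational canonical form is the block-diagonal matrix of companion matrices C(f_i):
R = [[0, 0, 0, -18], [1, 0, 0, 21], [0, 1, 0, -9], [0, 0, 1, 7]].

Note the characteristic polynomial does not split into linear factors over ℚ, so A has no Jordan form over ℚ; the rational canonical form exists over any field.

R = [[0, 0, 0, -18], [1, 0, 0, 21], [0, 1, 0, -9], [0, 0, 1, 7]]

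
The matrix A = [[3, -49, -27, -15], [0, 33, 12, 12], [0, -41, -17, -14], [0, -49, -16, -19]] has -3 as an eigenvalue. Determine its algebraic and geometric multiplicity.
The characteristic polynomial is (x - 3)^2(x + 3)^2, so the factor x + 3 appears with exponent 2: the algebraic multiplicity is 2.

rank(A + 3I) = 3, so the eigenspace has dimension 4 - 3 = 1: the geometric multiplicity is 1.

Since 1 < 2, A is not diagonalizable.

algebraic multiplicity 2, geometric multiplicity 1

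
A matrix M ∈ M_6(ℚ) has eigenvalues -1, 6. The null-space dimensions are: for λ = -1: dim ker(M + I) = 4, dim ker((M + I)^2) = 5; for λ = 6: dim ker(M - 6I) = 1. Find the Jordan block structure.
λ = -1: successive nullity increments [4, 1] count blocks of size ≥ k; block sizes are [2, 1, 1, 1].
λ = 6: successive nullity increments [1] count blocks of size ≥ k; block sizes are [1].

Jordan blocks: (-1, 2), (-1, 1), (-1, 1), (-1, 1), (6, 1)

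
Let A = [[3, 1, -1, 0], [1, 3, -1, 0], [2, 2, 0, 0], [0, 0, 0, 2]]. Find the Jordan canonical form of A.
The characteristic polynomial is det(xI - A) = (x - 2)^4, so the eigenvalues are 2 (algebraic multiplicity 4).

For λ = 2: rank(A - 2I) = 1, rank((A - 2I)^2) = 0. The eigenspace has dimension 4 - 1 = 3, so there are 3 Jordan blocks; the rank sequence gives block sizes [2, 1, 1].

Assembling the blocks gives the Jordan form J above.

J = [[2, 1, 0, 0], [0, 2, 0, 0], [0, 0, 2, 0], [0, 0, 0, 2]]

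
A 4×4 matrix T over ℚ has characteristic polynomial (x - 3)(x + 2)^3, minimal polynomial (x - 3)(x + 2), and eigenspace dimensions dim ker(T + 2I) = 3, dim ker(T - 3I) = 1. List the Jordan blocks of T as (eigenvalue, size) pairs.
Jordan blocks: (-2, 1), (-2, 1), (-2, 1), (3, 1)

λ = -2: algebraic multiplicity 3 (exponent in χ_T), largest block size 1 (exponent in m_T), 3 blocks (geometric multiplicity). These force block sizes [1, 1, 1].
λ = 3: algebraic multiplicity 1 (exponent in χ_T), largest block size 1 (exponent in m_T), 1 block (geometric multiplicity). This forces block sizes [1].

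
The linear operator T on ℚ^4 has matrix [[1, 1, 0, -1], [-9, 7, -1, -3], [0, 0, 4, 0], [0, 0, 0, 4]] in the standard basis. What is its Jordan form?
The characteristic polynomial is det(xI - A) = (x - 4)^4, so the eigenvalues are 4 (algebraic multiplicity 4).

For λ = 4: rank(A - 4I) = 2, rank((A - 4I)^2) = 1, rank((A - 4I)^3) = 0. The eigenspace has dimension 4 - 2 = 2, so there are 2 Jordan blocks; the rank sequence gives block sizes [3, 1].

Assembling the blocks gives the Jordan form J above.

J = [[4, 1, 0, 0], [0, 4, 1, 0], [0, 0, 4, 0], [0, 0, 0, 4]]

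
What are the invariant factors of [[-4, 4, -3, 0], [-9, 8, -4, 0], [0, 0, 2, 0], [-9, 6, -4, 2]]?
The Jordan structure of A has elementary divisors (x - 2)^3, (x - 2). Arranging the block sizes at each eigenvalue in decreasing order and taking row products gives the invariant factors.

Invariant factors (smallest first, each dividing the next): x - 2, (x - 2)^3.

Check: the last factor (x - 2)^3 is the minimal polynomial, and the product (x - 2)^4 is the characteristic polynomial.

x - 2, (x - 2)^3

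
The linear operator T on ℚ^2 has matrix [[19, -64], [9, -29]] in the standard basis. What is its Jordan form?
J = [[-5, 1], [0, -5]]

The characteristic polynomial is det(xI - A) = (x + 5)^2, so the eigenvalues are -5 (algebraic multiplicity 2).

For λ = -5: rank(A + 5I) = 1, rank((A + 5I)^2) = 0. The eigenspace has dimension 2 - 1 = 1, so there is 1 Jordan block; the rank sequence gives block sizes [2].

Assembling the blocks gives the Jordan form J above.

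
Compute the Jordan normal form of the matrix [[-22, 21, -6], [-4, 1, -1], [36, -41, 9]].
The characteristic polynomial is det(xI - A) = (x + 4)^3, so the eigenvalues are -4 (algebraic multiplicity 3).

For λ = -4: rank(A + 4I) = 2, rank((A + 4I)^2) = 1, rank((A + 4I)^3) = 0. The eigenspace has dimension 3 - 2 = 1, so there is 1 Jordan block; the rank sequence gives block sizes [3].

Assembling the blocks gives the Jordan form J above.

J = [[-4, 1, 0], [0, -4, 1], [0, 0, -4]]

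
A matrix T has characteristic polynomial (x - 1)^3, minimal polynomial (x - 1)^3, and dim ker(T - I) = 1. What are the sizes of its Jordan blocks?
Jordan blocks: (1, 3)

λ = 1: algebraic multiplicity 3 (exponent in χ_T), largest block size 3 (exponent in m_T), 1 block (geometric multiplicity). This forces block sizes [3].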